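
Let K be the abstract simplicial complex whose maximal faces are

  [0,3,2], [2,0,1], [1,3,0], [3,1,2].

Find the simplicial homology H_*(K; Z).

H_0 = Z,  H_1 = 0,  H_2 = Z.

Take the total order 0 < 1 < 2 < 3 on the vertex set. Then K (dimension 2) consists of the simplices:

  0-simplices (4): [0], [1], [2], [3]
  1-simplices (6): [0,1], [0,2], [0,3], [1,2], [1,3], [2,3]
  2-simplices (4): [0,1,2], [0,1,3], [0,2,3], [1,2,3]

so the chain groups are C_0 ≅ Z^4, C_1 ≅ Z^6, C_2 ≅ Z^4.

The boundary map ∂_1: C_1 → C_0 is given by ∂[p,q] = [q] − [p]. For instance
  ∂[1,3] = [3] − [1].
This gives a 4×6 integer matrix of rank 3; reducing to Smith normal form yields diagonal entries (1,1,1).

Boundary ∂_2: C_2 → C_1 sends each 2-simplex [p,q,r] to [q,r] − [p,r] + [p,q]. For instance
  ∂[0,2,3] = [2,3] − [0,3] + [0,2],
  ∂[1,2,3] = [2,3] − [1,3] + [1,2].
This gives a 6×4 integer matrix of rank 3; reducing to Smith normal form yields diagonal entries (1,1,1).

Now H_k = ker ∂_k / im ∂_{k+1}, so:

  H_0: rank C_0 − rank ∂_1 = 4 − 3 = 1, and the invariant factors of ∂_1 are all 1, so H_0 = Z.
  H_1: rank ker ∂_1 − rank ∂_2 = (6 − 3) − 3 = 0, and the invariant factors of ∂_2 are all 1, so H_1 = 0.
  H_2: rank ker ∂_2 − rank ∂_3 = (4 − 3) − 0 = 1, and there is no ∂_3, so H_2 = Z.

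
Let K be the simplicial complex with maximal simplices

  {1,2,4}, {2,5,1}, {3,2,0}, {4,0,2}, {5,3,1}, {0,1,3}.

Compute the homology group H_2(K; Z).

Take the total order 0 < 1 < 2 < 3 < 4 < 5 on the vertex set. Then K (dimension 2) consists of the simplices:

  0-simplices (6): [0], [1], [2], [3], [4], [5]
  1-simplices (12): [0,1], [0,2], [0,3], [0,4], [1,2], [1,3], [1,4], [1,5], [2,3], [2,4], [2,5], [3,5]
  2-simplices (6): [0,1,3], [0,2,3], [0,2,4], [1,2,4], [1,2,5], [1,3,5]

giving chain groups C_0 ≅ Z^6, C_1 ≅ Z^12, C_2 ≅ Z^6.

Boundary ∂_1: C_1 → C_0 is given by ∂[p,q] = [q] − [p].
The 6×12 boundary matrix has rank 5 and Smith normal form diag(1,1,1,1,1).

The boundary map ∂_2: C_2 → C_1 acts by ∂[p,q,r] = [q,r] − [p,r] + [p,q]. For instance
  ∂[0,2,4] = [2,4] − [0,4] + [0,2],
  ∂[1,3,5] = [3,5] − [1,5] + [1,3].
This gives a 12×6 integer matrix of rank 6; reducing to Smith normal form yields diagonal entries (1,1,1,1,1,1).

Computing H_k = (kernel of ∂_k) / (image of ∂_{k+1}):

  H_2: rank ker ∂_2 − rank ∂_3 = (6 − 6) − 0 = 0, and there is no ∂_3, so H_2 ≅ 0.

H_2 ≅ 0.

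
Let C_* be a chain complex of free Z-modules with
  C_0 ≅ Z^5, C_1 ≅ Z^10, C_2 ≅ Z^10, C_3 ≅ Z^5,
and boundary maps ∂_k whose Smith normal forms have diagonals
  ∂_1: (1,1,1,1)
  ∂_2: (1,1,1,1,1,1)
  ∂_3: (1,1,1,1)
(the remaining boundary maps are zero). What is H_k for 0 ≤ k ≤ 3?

H_0: b_0 = 5 − 0 − 4 = 1; torsion from ∂_1 factors > 1: none. So H_0 ≅ Z.
H_1: b_1 = 10 − 4 − 6 = 0; torsion from ∂_2 factors > 1: none. So H_1 ≅ 0.
H_2: b_2 = 10 − 6 − 4 = 0; torsion from ∂_3 factors > 1: none. So H_2 ≅ 0.
H_3: b_3 = 5 − 4 − 0 = 1; torsion from ∂_4 factors > 1: none. So H_3 ≅ Z.

H_0 ≅ Z,  H_1 = 0,  H_2 = 0,  H_3 ≅ Z.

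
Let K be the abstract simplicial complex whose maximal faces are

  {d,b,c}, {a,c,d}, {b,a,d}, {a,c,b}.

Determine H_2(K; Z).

We work with the vertex ordering a < b < c < d. The simplices of K, each written with vertices in increasing order, are:

  0-simplices (4): a, b, c, d
  1-simplices (6): ab, ac, ad, bc, bd, cd
  2-simplices (4): abc, abd, acd, bcd

so the chain groups are C_0 ≅ Z^4, C_1 ≅ Z^6, C_2 ≅ Z^4.

Boundary ∂_1: C_1 → C_0 is given by ∂[p,q] = [q] − [p]. For instance
  ∂ab = b − a.
As a 4×6 matrix over Z this has rank 3, with invariant factors (1,1,1).

∂_2: C_2 → C_1 acts by ∂[p,q,r] = [q,r] − [p,r] + [p,q]. For instance
  ∂abd = bd − ad + ab,
  ∂bcd = cd − bd + bc.
The 6×4 boundary matrix has rank 3 and Smith normal form diag(1,1,1).

Reading off H_k = ker ∂_k / im ∂_{k+1}:

  H_2: rank ker ∂_2 − rank ∂_3 = (4 − 3) − 0 = 1, and there is no ∂_3, so H_2 = Z.

H_2 ≅ Z.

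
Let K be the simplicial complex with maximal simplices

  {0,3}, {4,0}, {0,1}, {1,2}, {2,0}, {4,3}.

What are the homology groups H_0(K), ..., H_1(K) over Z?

H_0 = Z,  H_1 = Z^2.

Fix the vertex order 0 < 1 < 2 < 3 < 4 and write every simplex with vertices in increasing order. Then dim K = 1 and the simplices of K are:

  0-simplices (5): [0], [1], [2], [3], [4]
  1-simplices (6): [0,1], [0,2], [0,3], [0,4], [1,2], [3,4]

giving chain groups C_0 ≅ Z^5, C_1 ≅ Z^6.

The boundary map ∂_1: C_1 → C_0 sends each edge [p,q] (with p < q) to q − p.
The 5×6 boundary matrix has rank 4 and Smith normal form diag(1,1,1,1).

Reading off H_k = ker ∂_k / im ∂_{k+1}:

  H_0: rank C_0 − rank ∂_1 = 5 − 4 = 1, and the invariant factors of ∂_1 are all 1, so H_0 ≅ Z.
  H_1: rank ker ∂_1 − rank ∂_2 = (6 − 4) − 0 = 2, and there is no ∂_2, so H_1 ≅ Z^2.

(K is a triangulation of a wedge of 2 circles.)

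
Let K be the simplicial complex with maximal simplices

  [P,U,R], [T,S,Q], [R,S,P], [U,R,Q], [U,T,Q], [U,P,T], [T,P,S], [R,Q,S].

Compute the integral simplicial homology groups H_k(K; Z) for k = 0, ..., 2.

H_0 ≅ Z,  H_1 = 0,  H_2 ≅ Z.

We work with the vertex ordering P < Q < R < S < T < U. The simplices of K, each written with vertices in increasing order, are:

  0-simplices (6): P, Q, R, S, T, U
  1-simplices (12): PR, PS, PT, PU, QR, QS, QT, QU, RS, RU, ST, TU
  2-simplices (8): PRS, PRU, PST, PTU, QRS, QRU, QST, QTU

Hence C_0 ≅ Z^6, C_1 ≅ Z^12, C_2 ≅ Z^8.

Boundary ∂_1: C_1 → C_0 is given by ∂[p,q] = [q] − [p].
As a 6×12 matrix over Z this has rank 5, with invariant factors (1,1,1,1,1).

The boundary map ∂_2: C_2 → C_1 maps a triangle to the signed sum of its edges. For instance
  ∂PRU = RU − PU + PR,
  ∂PTU = TU − PU + PT.
This gives a 12×8 integer matrix of rank 7; reducing to Smith normal form yields diagonal entries (1,1,1,1,1,1,1).

From H_k ≅ ker(∂_k) / im(∂_{k+1}) we obtain:

  H_0: rank C_0 − rank ∂_1 = 6 − 5 = 1, and the invariant factors of ∂_1 are all 1, so H_0 ≅ Z.
  H_1: rank ker ∂_1 − rank ∂_2 = (12 − 5) − 7 = 0, and the invariant factors of ∂_2 are all 1, so H_1 ≅ 0.
  H_2: rank ker ∂_2 − rank ∂_3 = (8 − 7) − 0 = 1, and there is no ∂_3, so H_2 ≅ Z.

(K is a triangulation of the 2-sphere S^2.)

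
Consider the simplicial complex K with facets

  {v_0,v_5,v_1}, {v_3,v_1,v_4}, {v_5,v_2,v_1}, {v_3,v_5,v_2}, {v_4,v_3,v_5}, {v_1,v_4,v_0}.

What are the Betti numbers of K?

Fix the vertex order v_0 < v_1 < v_2 < v_3 < v_4 < v_5 and write every simplex with vertices in increasing order. Then dim K = 2 and the simplices of K are:

  0-simplices (6): [v_0], [v_1], [v_2], [v_3], [v_4], [v_5]
  1-simplices (12): [v_0,v_1], [v_0,v_4], [v_0,v_5], [v_1,v_2], [v_1,v_3], [v_1,v_4], [v_1,v_5], [v_2,v_3], [v_2,v_5], [v_3,v_4], [v_3,v_5], [v_4,v_5]
  2-simplices (6): [v_0,v_1,v_4], [v_0,v_1,v_5], [v_1,v_2,v_5], [v_1,v_3,v_4], [v_2,v_3,v_5], [v_3,v_4,v_5]

giving chain groups C_0 ≅ Z^6, C_1 ≅ Z^12, C_2 ≅ Z^6.

The boundary map ∂_1: C_1 → C_0 sends each edge [p,q] (with p < q) to q − p. For instance
  ∂[v_3,v_4] = [v_4] − [v_3].
This gives a 6×12 integer matrix of rank 5; reducing to Smith normal form yields diagonal entries (1,1,1,1,1).

∂_2: C_2 → C_1 sends each 2-simplex [p,q,r] to [q,r] − [p,r] + [p,q]. For instance
  ∂[v_0,v_1,v_4] = [v_1,v_4] − [v_0,v_4] + [v_0,v_1],
  ∂[v_3,v_4,v_5] = [v_4,v_5] − [v_3,v_5] + [v_3,v_4].
The 12×6 boundary matrix has rank 6 and Smith normal form diag(1,1,1,1,1,1).

Computing H_k = (kernel of ∂_k) / (image of ∂_{k+1}):

  H_0: rank C_0 − rank ∂_1 = 6 − 5 = 1, and the invariant factors of ∂_1 are all 1, so H_0 ≅ Z.
  H_1: rank ker ∂_1 − rank ∂_2 = (12 − 5) − 6 = 1, and the invariant factors of ∂_2 are all 1, so H_1 ≅ Z.
  H_2: rank ker ∂_2 − rank ∂_3 = (6 − 6) − 0 = 0, and there is no ∂_3, so H_2 ≅ 0.

As a check, the Euler characteristic is 6 − 12 + 6 = 0, which agrees with 1 − 1 + 0 = 0.

Hence the Betti numbers are b_0 = 1, b_1 = 1, b_2 = 0.

b_0 = 1, b_1 = 1, b_2 = 0.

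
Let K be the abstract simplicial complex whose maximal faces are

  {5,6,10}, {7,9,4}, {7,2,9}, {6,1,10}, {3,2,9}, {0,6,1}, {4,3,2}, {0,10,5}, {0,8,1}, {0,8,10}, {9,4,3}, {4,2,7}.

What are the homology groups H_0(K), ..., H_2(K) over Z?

Take the total order 0 < 1 < 2 < 3 < 4 < 5 < 6 < 7 < 8 < 9 < 10 on the vertex set. Then K (dimension 2) consists of the simplices:

  0-simplices (11): [0], [1], [2], [3], [4], [5], [6], [7], [8], [9], [10]
  1-simplices (21): [0,1], [0,5], [0,6], [0,8], [0,10], [1,6], [1,8], [1,10], [2,3], [2,4], [2,7], [2,9], [3,4], [3,9], [4,7], [4,9], [5,6], [5,10], [6,10], [7,9], [8,10]
  2-simplices (12): [0,1,6], [0,1,8], [0,5,10], [0,8,10], [1,6,10], [2,3,4], [2,3,9], [2,4,7], [2,7,9], [3,4,9], [4,7,9], [5,6,10]

giving chain groups C_0 ≅ Z^11, C_1 ≅ Z^21, C_2 ≅ Z^12.

Boundary ∂_1: C_1 → C_0 maps an edge to its endpoints' difference, ∂[p,q] = q − p. For instance
  ∂[3,4] = [4] − [3].
The 11×21 boundary matrix has rank 9 and Smith normal form diag(1,1,1,1,1,1,1,1,1).

∂_2: C_2 → C_1 acts by ∂[p,q,r] = [q,r] − [p,r] + [p,q]. For instance
  ∂[0,1,6] = [1,6] − [0,6] + [0,1],
  ∂[1,6,10] = [6,10] − [1,10] + [1,6].
This gives a 21×12 integer matrix of rank 11; reducing to Smith normal form yields diagonal entries (1,1,1,1,1,1,1,1,1,1,1).

From H_k ≅ ker(∂_k) / im(∂_{k+1}) we obtain:

  H_0: rank C_0 − rank ∂_1 = 11 − 9 = 2, and the invariant factors of ∂_1 are all 1, so H_0 = Z^2.
  H_1: rank ker ∂_1 − rank ∂_2 = (21 − 9) − 11 = 1, and the invariant factors of ∂_2 are all 1, so H_1 = Z.
  H_2: rank ker ∂_2 − rank ∂_3 = (12 − 11) − 0 = 1, and there is no ∂_3, so H_2 = Z.

H_0 ≅ Z^2,  H_1 ≅ Z,  H_2 ≅ Z.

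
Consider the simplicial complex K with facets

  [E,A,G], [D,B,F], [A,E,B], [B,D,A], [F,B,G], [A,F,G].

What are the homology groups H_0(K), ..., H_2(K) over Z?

H_0 ≅ Z,  H_1 ≅ Z,  H_2 = 0.

Order the vertices as A < B < D < E < F < G. Listing each simplex with vertices in this order, K has dimension 2 with simplices:

  0-simplices (6): A, B, D, E, F, G
  1-simplices (12): AB, AD, AE, AF, AG, BD, BE, BF, BG, DF, EG, FG
  2-simplices (6): ABD, ABE, AEG, AFG, BDF, BFG

giving chain groups C_0 ≅ Z^6, C_1 ≅ Z^12, C_2 ≅ Z^6.

Boundary ∂_1: C_1 → C_0 maps an edge to its endpoints' difference, ∂[p,q] = q − p. For instance
  ∂FG = G − F.
The 6×12 boundary matrix has rank 5 and Smith normal form diag(1,1,1,1,1).

The boundary map ∂_2: C_2 → C_1 maps a triangle to the signed sum of its edges. For instance
  ∂ABD = BD − AD + AB,
  ∂BFG = FG − BG + BF.
The 12×6 boundary matrix has rank 6 and Smith normal form diag(1,1,1,1,1,1).

Now H_k = ker ∂_k / im ∂_{k+1}, so:

  H_0: rank C_0 − rank ∂_1 = 6 − 5 = 1, and the invariant factors of ∂_1 are all 1, so H_0 ≅ Z.
  H_1: rank ker ∂_1 − rank ∂_2 = (12 − 5) − 6 = 1, and the invariant factors of ∂_2 are all 1, so H_1 ≅ Z.
  H_2: rank ker ∂_2 − rank ∂_3 = (6 − 6) − 0 = 0, and there is no ∂_3, so H_2 ≅ 0.

As a check, the Euler characteristic is 6 − 12 + 6 = 0, which agrees with 1 − 1 + 0 = 0.
(K is a triangulation of the cylinder S^1 x I.)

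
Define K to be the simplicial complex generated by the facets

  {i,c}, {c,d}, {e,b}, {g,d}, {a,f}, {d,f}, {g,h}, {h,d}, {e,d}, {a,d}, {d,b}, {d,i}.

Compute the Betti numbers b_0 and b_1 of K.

Order the vertices as a < b < c < d < e < f < g < h < i. Listing each simplex with vertices in this order, K has dimension 1 with simplices:

  0-simplices (9): a, b, c, d, e, f, g, h, i
  1-simplices (12): ad, af, bd, be, cd, ci, de, df, dg, dh, di, gh

so the chain groups are C_0 ≅ Z^9, C_1 ≅ Z^12.

∂_1: C_1 → C_0 is given by ∂[p,q] = [q] − [p].
The resulting 9×12 matrix has rank 8, and its Smith normal form has invariant factors (1,1,1,1,1,1,1,1).

From H_k ≅ ker(∂_k) / im(∂_{k+1}) we obtain:

  H_0: rank C_0 − rank ∂_1 = 9 − 8 = 1, and the invariant factors of ∂_1 are all 1, so H_0 ≅ Z.
  H_1: rank ker ∂_1 − rank ∂_2 = (12 − 8) − 0 = 4, and there is no ∂_2, so H_1 ≅ Z^4.

As a check, the Euler characteristic is 9 − 12 = -3, which agrees with 1 − 4 = -3.

Hence the Betti numbers are b_0 = 1, b_1 = 4.

b_0 = 1, b_1 = 4.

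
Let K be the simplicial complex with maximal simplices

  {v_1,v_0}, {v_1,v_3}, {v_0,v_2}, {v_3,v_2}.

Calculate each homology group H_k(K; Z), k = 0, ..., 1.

Take the total order v_0 < v_1 < v_2 < v_3 on the vertex set. Then K (dimension 1) consists of the simplices:

  0-simplices (4): [v_0], [v_1], [v_2], [v_3]
  1-simplices (4): [v_0,v_1], [v_0,v_2], [v_1,v_3], [v_2,v_3]

so the chain groups are C_0 ≅ Z^4, C_1 ≅ Z^4.

Boundary ∂_1: C_1 → C_0 maps an edge to its endpoints' difference, ∂[p,q] = q − p.
As a 4×4 matrix over Z this has rank 3, with invariant factors (1,1,1).

Now H_k = ker ∂_k / im ∂_{k+1}, so:

  H_0: rank C_0 − rank ∂_1 = 4 − 3 = 1, and the invariant factors of ∂_1 are all 1, so H_0 = Z.
  H_1: rank ker ∂_1 − rank ∂_2 = (4 − 3) − 0 = 1, and there is no ∂_2, so H_1 = Z.

As a check, the Euler characteristic is 4 − 4 = 0, which agrees with 1 − 1 = 0.
(K is a triangulation of the circle S^1.)

H_0 ≅ Z,  H_1 ≅ Z.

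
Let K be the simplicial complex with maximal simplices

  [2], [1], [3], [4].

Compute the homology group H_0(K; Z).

Fix the vertex order 1 < 2 < 3 < 4 and write every simplex with vertices in increasing order. Then dim K = 0 and the simplices of K are:

  0-simplices (4): [1], [2], [3], [4]

Hence C_0 ≅ Z^4.

From H_k ≅ ker(∂_k) / im(∂_{k+1}) we obtain:

  H_0: rank C_0 − rank ∂_1 = 4 − 0 = 4, and there is no ∂_1, so H_0 = Z^4.

H_0 = Z^4.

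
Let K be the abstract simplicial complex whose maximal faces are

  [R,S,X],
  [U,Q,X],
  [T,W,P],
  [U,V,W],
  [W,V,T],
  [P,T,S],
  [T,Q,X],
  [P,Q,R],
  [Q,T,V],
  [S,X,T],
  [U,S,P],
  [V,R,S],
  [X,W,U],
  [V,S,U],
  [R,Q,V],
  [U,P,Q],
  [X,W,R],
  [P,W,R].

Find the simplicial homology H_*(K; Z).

Fix the vertex order P < Q < R < S < T < U < V < W < X and write every simplex with vertices in increasing order. Then dim K = 2 and the simplices of K are:

  0-simplices (9): P, Q, R, S, T, U, V, W, X
  1-simplices (27): PQ, PR, PS, PT, PU, PW, QR, QT, QU, QV, QX, RS, RV, RW, RX, ST, SU, SV, SX, TV, TW, TX, UV, UW, UX, VW, WX
  2-simplices (18): PQR, PQU, PRW, PST, PSU, PTW, QRV, QTV, QTX, QUX, RSV, RSX, RWX, STX, SUV, TVW, UVW, UWX

giving chain groups C_0 ≅ Z^9, C_1 ≅ Z^27, C_2 ≅ Z^18.

The boundary map ∂_1: C_1 → C_0 sends each edge [p,q] (with p < q) to q − p.
This gives a 9×27 integer matrix of rank 8; reducing to Smith normal form yields diagonal entries (1,1,1,1,1,1,1,1).

The boundary map ∂_2: C_2 → C_1 acts by ∂[p,q,r] = [q,r] − [p,r] + [p,q]. For instance
  ∂RSV = SV − RV + RS,
  ∂PST = ST − PT + PS.
This gives a 27×18 integer matrix of rank 17; reducing to Smith normal form yields diagonal entries (1,1,1,1,1,1,1,1,1,1,1,1,1,1,1,1,1).

Computing H_k = (kernel of ∂_k) / (image of ∂_{k+1}):

  H_0: rank C_0 − rank ∂_1 = 9 − 8 = 1, and the invariant factors of ∂_1 are all 1, so H_0 ≅ Z.
  H_1: rank ker ∂_1 − rank ∂_2 = (27 − 8) − 17 = 2, and the invariant factors of ∂_2 are all 1, so H_1 ≅ Z^2.
  H_2: rank ker ∂_2 − rank ∂_3 = (18 − 17) − 0 = 1, and there is no ∂_3, so H_2 ≅ Z.

H_0 ≅ Z,  H_1 ≅ Z^2,  H_2 ≅ Z.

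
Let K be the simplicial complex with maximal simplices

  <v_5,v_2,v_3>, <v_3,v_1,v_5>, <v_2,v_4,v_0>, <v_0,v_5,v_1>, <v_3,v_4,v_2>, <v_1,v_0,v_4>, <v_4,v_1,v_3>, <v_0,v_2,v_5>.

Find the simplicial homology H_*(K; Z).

Fix the vertex order v_0 < v_1 < v_2 < v_3 < v_4 < v_5 and write every simplex with vertices in increasing order. Then dim K = 2 and the simplices of K are:

  0-simplices (6): [v_0], [v_1], [v_2], [v_3], [v_4], [v_5]
  1-simplices (12): [v_0,v_1], [v_0,v_2], [v_0,v_4], [v_0,v_5], [v_1,v_3], [v_1,v_4], [v_1,v_5], [v_2,v_3], [v_2,v_4], [v_2,v_5], [v_3,v_4], [v_3,v_5]
  2-simplices (8): [v_0,v_1,v_4], [v_0,v_1,v_5], [v_0,v_2,v_4], [v_0,v_2,v_5], [v_1,v_3,v_4], [v_1,v_3,v_5], [v_2,v_3,v_4], [v_2,v_3,v_5]

giving chain groups C_0 ≅ Z^6, C_1 ≅ Z^12, C_2 ≅ Z^8.

Boundary ∂_1: C_1 → C_0 sends each edge [p,q] (with p < q) to q − p.
This gives a 6×12 integer matrix of rank 5; reducing to Smith normal form yields diagonal entries (1,1,1,1,1).

The boundary map ∂_2: C_2 → C_1 acts by ∂[p,q,r] = [q,r] − [p,r] + [p,q]. For instance
  ∂[v_2,v_3,v_4] = [v_3,v_4] − [v_2,v_4] + [v_2,v_3],
  ∂[v_0,v_1,v_4] = [v_1,v_4] − [v_0,v_4] + [v_0,v_1].
As a 12×8 matrix over Z this has rank 7, with invariant factors (1,1,1,1,1,1,1).

Reading off H_k = ker ∂_k / im ∂_{k+1}:

  H_0: rank C_0 − rank ∂_1 = 6 − 5 = 1, and the invariant factors of ∂_1 are all 1, so H_0 = Z.
  H_1: rank ker ∂_1 − rank ∂_2 = (12 − 5) − 7 = 0, and the invariant factors of ∂_2 are all 1, so H_1 = 0.
  H_2: rank ker ∂_2 − rank ∂_3 = (8 − 7) − 0 = 1, and there is no ∂_3, so H_2 = Z.

(K is a triangulation of the 2-sphere S^2.)

H_0 ≅ Z,  H_1 = 0,  H_2 ≅ Z.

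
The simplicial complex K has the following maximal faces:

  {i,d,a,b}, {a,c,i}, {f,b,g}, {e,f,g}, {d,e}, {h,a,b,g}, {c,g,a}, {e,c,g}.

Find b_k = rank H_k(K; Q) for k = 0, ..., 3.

b_0 = 1, b_1 = 1, b_2 = 0, b_3 = 0.

Order the vertices as a < b < c < d < e < f < g < h < i. Listing each simplex with vertices in this order, K has dimension 3 with simplices:

  0-simplices (9): a, b, c, d, e, f, g, h, i
  1-simplices (20): ab, ac, ad, ag, ah, ai, bd, bf, bg, bh, bi, ce, cg, ci, de, di, ef, eg, fg, gh
  2-simplices (13): abd, abg, abh, abi, acg, aci, adi, agh, bdi, bfg, bgh, ceg, efg
  3-simplices (2): abdi, abgh

Hence C_0 ≅ Z^9, C_1 ≅ Z^20, C_2 ≅ Z^13, C_3 ≅ Z^2.

∂_1: C_1 → C_0 sends each edge [p,q] (with p < q) to q − p. For instance
  ∂cg = g − c.
As a 9×20 matrix over Z this has rank 8, with invariant factors (1,1,1,1,1,1,1,1).

∂_2: C_2 → C_1 maps a triangle to the signed sum of its edges. For instance
  ∂ceg = eg − cg + ce,
  ∂agh = gh − ah + ag.
The 20×13 boundary matrix has rank 11 and Smith normal form diag(1,1,1,1,1,1,1,1,1,1,1).

Boundary ∂_3: C_3 → C_2 sends each 3-simplex σ to the alternating sum Σ_i (−1)^i (σ with its i-th vertex removed). For instance
  ∂abgh = bgh − agh + abh − abg,
  ∂abdi = bdi − adi + abi − abd.
As a 13×2 matrix over Z this has rank 2, with invariant factors (1,1).

From H_k ≅ ker(∂_k) / im(∂_{k+1}) we obtain:

  H_0: rank C_0 − rank ∂_1 = 9 − 8 = 1, and the invariant factors of ∂_1 are all 1, so H_0 = Z.
  H_1: rank ker ∂_1 − rank ∂_2 = (20 − 8) − 11 = 1, and the invariant factors of ∂_2 are all 1, so H_1 = Z.
  H_2: rank ker ∂_2 − rank ∂_3 = (13 − 11) − 2 = 0, and the invariant factors of ∂_3 are all 1, so H_2 = 0.
  H_3: rank ker ∂_3 − rank ∂_4 = (2 − 2) − 0 = 0, and there is no ∂_4, so H_3 = 0.

As a check, the Euler characteristic is 9 − 20 + 13 − 2 = 0, which agrees with 1 − 1 + 0 − 0 = 0.

Hence the Betti numbers are b_0 = 1, b_1 = 1, b_2 = 0, b_3 = 0.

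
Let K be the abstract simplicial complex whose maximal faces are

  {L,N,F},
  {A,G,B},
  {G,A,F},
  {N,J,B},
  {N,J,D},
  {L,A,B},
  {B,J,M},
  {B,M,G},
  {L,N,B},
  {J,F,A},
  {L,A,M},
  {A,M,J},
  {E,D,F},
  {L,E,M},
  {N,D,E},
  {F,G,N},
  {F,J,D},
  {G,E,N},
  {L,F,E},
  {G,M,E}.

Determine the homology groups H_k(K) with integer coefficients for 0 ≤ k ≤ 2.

H_0 ≅ Z,  H_1 ≅ Z ⊕ Z/2Z,  H_2 = 0.

We work with the vertex ordering A < B < D < E < F < G < J < L < M < N. The simplices of K, each written with vertices in increasing order, are:

  0-simplices (10): A, B, D, E, F, G, J, L, M, N
  1-simplices (30): AB, AF, AG, AJ, AL, AM, BG, BJ, BL, BM, BN, DE, DF, DJ, DN, EF, EG, EL, EM, EN, FG, FJ, FL, FN, GM, GN, JM, JN, LM, LN
  2-simplices (20): ABG, ABL, AFG, AFJ, AJM, ALM, BGM, BJM, BJN, BLN, DEF, DEN, DFJ, DJN, EFL, EGM, EGN, ELM, FGN, FLN

so the chain groups are C_0 ≅ Z^10, C_1 ≅ Z^30, C_2 ≅ Z^20.

The boundary map ∂_1: C_1 → C_0 is given by ∂[p,q] = [q] − [p]. For instance
  ∂DN = N − D.
The 10×30 boundary matrix has rank 9 and Smith normal form diag(1,1,1,1,1,1,1,1,1).

∂_2: C_2 → C_1 sends each 2-simplex [p,q,r] to [q,r] − [p,r] + [p,q]. For instance
  ∂BLN = LN − BN + BL,
  ∂ABL = BL − AL + AB.
The 30×20 boundary matrix has rank 20 and Smith normal form diag(1,1,1,1,1,1,1,1,1,1,1,1,1,1,1,1,1,1,1,2).

Reading off H_k = ker ∂_k / im ∂_{k+1}:

  H_0: rank C_0 − rank ∂_1 = 10 − 9 = 1, and the invariant factors of ∂_1 are all 1, so H_0 ≅ Z.
  H_1: rank ker ∂_1 − rank ∂_2 = (30 − 9) − 20 = 1, and ∂_2 has invariant factor 2 > 1, so H_1 ≅ Z ⊕ Z/2Z.
  H_2: rank ker ∂_2 − rank ∂_3 = (20 − 20) − 0 = 0, and there is no ∂_3, so H_2 ≅ 0.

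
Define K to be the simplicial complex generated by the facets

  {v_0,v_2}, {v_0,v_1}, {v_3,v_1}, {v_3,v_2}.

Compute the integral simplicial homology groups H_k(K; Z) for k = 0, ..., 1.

We work with the vertex ordering v_0 < v_1 < v_2 < v_3. The simplices of K, each written with vertices in increasing order, are:

  0-simplices (4): [v_0], [v_1], [v_2], [v_3]
  1-simplices (4): [v_0,v_1], [v_0,v_2], [v_1,v_3], [v_2,v_3]

so the chain groups are C_0 ≅ Z^4, C_1 ≅ Z^4.

The boundary map ∂_1: C_1 → C_0 is given by ∂[p,q] = [q] − [p]. For instance
  ∂[v_1,v_3] = [v_3] − [v_1].
As a 4×4 matrix over Z this has rank 3, with invariant factors (1,1,1).

Computing H_k = (kernel of ∂_k) / (image of ∂_{k+1}):

  H_0: rank C_0 − rank ∂_1 = 4 − 3 = 1, and the invariant factors of ∂_1 are all 1, so H_0 = Z.
  H_1: rank ker ∂_1 − rank ∂_2 = (4 − 3) − 0 = 1, and there is no ∂_2, so H_1 = Z.

As a check, the Euler characteristic is 4 − 4 = 0, which agrees with 1 − 1 = 0.

H_0 = Z,  H_1 = Z.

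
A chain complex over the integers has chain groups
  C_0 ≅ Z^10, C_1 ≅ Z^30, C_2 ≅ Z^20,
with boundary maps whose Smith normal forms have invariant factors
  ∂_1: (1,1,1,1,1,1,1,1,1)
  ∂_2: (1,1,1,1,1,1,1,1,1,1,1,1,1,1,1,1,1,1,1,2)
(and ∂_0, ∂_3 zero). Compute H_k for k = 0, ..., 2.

H_0 = Z,  H_1 = Z ⊕ Z_2,  H_2 = 0.

H_0: b_0 = 10 − 0 − 9 = 1; torsion from ∂_1 factors > 1: none. So H_0 = Z.
H_1: b_1 = 30 − 9 − 20 = 1; torsion from ∂_2 factors > 1: [2]. So H_1 = Z ⊕ Z_2.
H_2: b_2 = 20 − 20 − 0 = 0; torsion from ∂_3 factors > 1: none. So H_2 = 0.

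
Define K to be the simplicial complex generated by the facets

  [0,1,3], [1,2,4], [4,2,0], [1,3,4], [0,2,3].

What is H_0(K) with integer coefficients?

Order the vertices as 0 < 1 < 2 < 3 < 4. Listing each simplex with vertices in this order, K has dimension 2 with simplices:

  0-simplices (5): [0], [1], [2], [3], [4]
  1-simplices (10): [0,1], [0,2], [0,3], [0,4], [1,2], [1,3], [1,4], [2,3], [2,4], [3,4]
  2-simplices (5): [0,1,3], [0,2,3], [0,2,4], [1,2,4], [1,3,4]

Hence C_0 ≅ Z^5, C_1 ≅ Z^10, C_2 ≅ Z^5.

Boundary ∂_1: C_1 → C_0 maps an edge to its endpoints' difference, ∂[p,q] = q − p. For instance
  ∂[1,4] = [4] − [1].
This gives a 5×10 integer matrix of rank 4; reducing to Smith normal form yields diagonal entries (1,1,1,1).

∂_2: C_2 → C_1 sends each 2-simplex [p,q,r] to [q,r] − [p,r] + [p,q]. For instance
  ∂[0,1,3] = [1,3] − [0,3] + [0,1],
  ∂[0,2,4] = [2,4] − [0,4] + [0,2].
The resulting 10×5 matrix has rank 5, and its Smith normal form has invariant factors (1,1,1,1,1).

From H_k ≅ ker(∂_k) / im(∂_{k+1}) we obtain:

  H_0: rank C_0 − rank ∂_1 = 5 − 4 = 1, and the invariant factors of ∂_1 are all 1, so H_0 = Z.

H_0 = Z.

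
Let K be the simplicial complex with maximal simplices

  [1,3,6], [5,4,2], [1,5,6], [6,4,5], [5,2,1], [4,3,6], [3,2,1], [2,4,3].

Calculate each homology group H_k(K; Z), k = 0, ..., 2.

H_0 = Z,  H_1 = 0,  H_2 = Z.

Take the total order 1 < 2 < 3 < 4 < 5 < 6 on the vertex set. Then K (dimension 2) consists of the simplices:

  0-simplices (6): [1], [2], [3], [4], [5], [6]
  1-simplices (12): [1,2], [1,3], [1,5], [1,6], [2,3], [2,4], [2,5], [3,4], [3,6], [4,5], [4,6], [5,6]
  2-simplices (8): [1,2,3], [1,2,5], [1,3,6], [1,5,6], [2,3,4], [2,4,5], [3,4,6], [4,5,6]

giving chain groups C_0 ≅ Z^6, C_1 ≅ Z^12, C_2 ≅ Z^8.

The boundary map ∂_1: C_1 → C_0 maps an edge to its endpoints' difference, ∂[p,q] = q − p. For instance
  ∂[5,6] = [6] − [5].
The 6×12 boundary matrix has rank 5 and Smith normal form diag(1,1,1,1,1).

∂_2: C_2 → C_1 acts by ∂[p,q,r] = [q,r] − [p,r] + [p,q]. For instance
  ∂[4,5,6] = [5,6] − [4,6] + [4,5],
  ∂[1,2,3] = [2,3] − [1,3] + [1,2].
As a 12×8 matrix over Z this has rank 7, with invariant factors (1,1,1,1,1,1,1).

From H_k ≅ ker(∂_k) / im(∂_{k+1}) we obtain:

  H_0: rank C_0 − rank ∂_1 = 6 − 5 = 1, and the invariant factors of ∂_1 are all 1, so H_0 = Z.
  H_1: rank ker ∂_1 − rank ∂_2 = (12 − 5) − 7 = 0, and the invariant factors of ∂_2 are all 1, so H_1 = 0.
  H_2: rank ker ∂_2 − rank ∂_3 = (8 − 7) − 0 = 1, and there is no ∂_3, so H_2 = Z.

As a check, the Euler characteristic is 6 − 12 + 8 = 2, which agrees with 1 − 0 + 1 = 2.
(K is a triangulation of the 2-sphere S^2.)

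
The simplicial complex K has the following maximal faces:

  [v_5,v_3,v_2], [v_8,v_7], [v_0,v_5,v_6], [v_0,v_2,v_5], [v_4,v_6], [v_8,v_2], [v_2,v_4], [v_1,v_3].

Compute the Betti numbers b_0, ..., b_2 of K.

Take the total order v_0 < v_1 < v_2 < v_3 < v_4 < v_5 < v_6 < v_7 < v_8 on the vertex set. Then K (dimension 2) consists of the simplices:

  0-simplices (9): [v_0], [v_1], [v_2], [v_3], [v_4], [v_5], [v_6], [v_7], [v_8]
  1-simplices (12): [v_0,v_2], [v_0,v_5], [v_0,v_6], [v_1,v_3], [v_2,v_3], [v_2,v_4], [v_2,v_5], [v_2,v_8], [v_3,v_5], [v_4,v_6], [v_5,v_6], [v_7,v_8]
  2-simplices (3): [v_0,v_2,v_5], [v_0,v_5,v_6], [v_2,v_3,v_5]

giving chain groups C_0 ≅ Z^9, C_1 ≅ Z^12, C_2 ≅ Z^3.

Boundary ∂_1: C_1 → C_0 maps an edge to its endpoints' difference, ∂[p,q] = q − p. For instance
  ∂[v_2,v_3] = [v_3] − [v_2].
The resulting 9×12 matrix has rank 8, and its Smith normal form has invariant factors (1,1,1,1,1,1,1,1).

∂_2: C_2 → C_1 sends each 2-simplex [p,q,r] to [q,r] − [p,r] + [p,q]. For instance
  ∂[v_0,v_5,v_6] = [v_5,v_6] − [v_0,v_6] + [v_0,v_5],
  ∂[v_2,v_3,v_5] = [v_3,v_5] − [v_2,v_5] + [v_2,v_3].
The 12×3 boundary matrix has rank 3 and Smith normal form diag(1,1,1).

Now H_k = ker ∂_k / im ∂_{k+1}, so:

  H_0: rank C_0 − rank ∂_1 = 9 − 8 = 1, and the invariant factors of ∂_1 are all 1, so H_0 ≅ Z.
  H_1: rank ker ∂_1 − rank ∂_2 = (12 − 8) − 3 = 1, and the invariant factors of ∂_2 are all 1, so H_1 ≅ Z.
  H_2: rank ker ∂_2 − rank ∂_3 = (3 − 3) − 0 = 0, and there is no ∂_3, so H_2 ≅ 0.

As a check, the Euler characteristic is 9 − 12 + 3 = 0, which agrees with 1 − 1 + 0 = 0.

Hence the Betti numbers are b_0 = 1, b_1 = 1, b_2 = 0.

b_0 = 1, b_1 = 1, b_2 = 0.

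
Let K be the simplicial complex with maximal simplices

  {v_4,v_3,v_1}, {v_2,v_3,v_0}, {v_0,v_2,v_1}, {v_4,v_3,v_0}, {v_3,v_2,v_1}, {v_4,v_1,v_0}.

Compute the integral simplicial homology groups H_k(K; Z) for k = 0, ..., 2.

Fix the vertex order v_0 < v_1 < v_2 < v_3 < v_4 and write every simplex with vertices in increasing order. Then dim K = 2 and the simplices of K are:

  0-simplices (5): [v_0], [v_1], [v_2], [v_3], [v_4]
  1-simplices (9): [v_0,v_1], [v_0,v_2], [v_0,v_3], [v_0,v_4], [v_1,v_2], [v_1,v_3], [v_1,v_4], [v_2,v_3], [v_3,v_4]
  2-simplices (6): [v_0,v_1,v_2], [v_0,v_1,v_4], [v_0,v_2,v_3], [v_0,v_3,v_4], [v_1,v_2,v_3], [v_1,v_3,v_4]

Hence C_0 ≅ Z^5, C_1 ≅ Z^9, C_2 ≅ Z^6.

∂_1: C_1 → C_0 sends each edge [p,q] (with p < q) to q − p. For instance
  ∂[v_0,v_1] = [v_1] − [v_0].
This gives a 5×9 integer matrix of rank 4; reducing to Smith normal form yields diagonal entries (1,1,1,1).

Boundary ∂_2: C_2 → C_1 acts by ∂[p,q,r] = [q,r] − [p,r] + [p,q]. For instance
  ∂[v_1,v_3,v_4] = [v_3,v_4] − [v_1,v_4] + [v_1,v_3],
  ∂[v_0,v_2,v_3] = [v_2,v_3] − [v_0,v_3] + [v_0,v_2].
The resulting 9×6 matrix has rank 5, and its Smith normal form has invariant factors (1,1,1,1,1).

From H_k ≅ ker(∂_k) / im(∂_{k+1}) we obtain:

  H_0: rank C_0 − rank ∂_1 = 5 − 4 = 1, and the invariant factors of ∂_1 are all 1, so H_0 = Z.
  H_1: rank ker ∂_1 − rank ∂_2 = (9 − 4) − 5 = 0, and the invariant factors of ∂_2 are all 1, so H_1 = 0.
  H_2: rank ker ∂_2 − rank ∂_3 = (6 − 5) − 0 = 1, and there is no ∂_3, so H_2 = Z.

H_0 ≅ Z,  H_1 = 0,  H_2 ≅ Z.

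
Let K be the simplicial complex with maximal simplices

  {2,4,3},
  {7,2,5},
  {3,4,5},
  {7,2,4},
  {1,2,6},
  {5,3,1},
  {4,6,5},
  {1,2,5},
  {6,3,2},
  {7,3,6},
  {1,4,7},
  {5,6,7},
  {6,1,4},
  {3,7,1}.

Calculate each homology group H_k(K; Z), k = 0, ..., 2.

Fix the vertex order 1 < 2 < 3 < 4 < 5 < 6 < 7 and write every simplex with vertices in increasing order. Then dim K = 2 and the simplices of K are:

  0-simplices (7): [1], [2], [3], [4], [5], [6], [7]
  1-simplices (21): [1,2], [1,3], [1,4], [1,5], [1,6], [1,7], [2,3], [2,4], [2,5], [2,6], [2,7], [3,4], [3,5], [3,6], [3,7], [4,5], [4,6], [4,7], [5,6], [5,7], [6,7]
  2-simplices (14): [1,2,5], [1,2,6], [1,3,5], [1,3,7], [1,4,6], [1,4,7], [2,3,4], [2,3,6], [2,4,7], [2,5,7], [3,4,5], [3,6,7], [4,5,6], [5,6,7]

so the chain groups are C_0 ≅ Z^7, C_1 ≅ Z^21, C_2 ≅ Z^14.

∂_1: C_1 → C_0 maps an edge to its endpoints' difference, ∂[p,q] = q − p.
This gives a 7×21 integer matrix of rank 6; reducing to Smith normal form yields diagonal entries (1,1,1,1,1,1).

Boundary ∂_2: C_2 → C_1 acts by ∂[p,q,r] = [q,r] − [p,r] + [p,q]. For instance
  ∂[1,2,5] = [2,5] − [1,5] + [1,2],
  ∂[3,4,5] = [4,5] − [3,5] + [3,4].
As a 21×14 matrix over Z this has rank 13, with invariant factors (1,1,1,1,1,1,1,1,1,1,1,1,1).

From H_k ≅ ker(∂_k) / im(∂_{k+1}) we obtain:

  H_0: rank C_0 − rank ∂_1 = 7 − 6 = 1, and the invariant factors of ∂_1 are all 1, so H_0 ≅ Z.
  H_1: rank ker ∂_1 − rank ∂_2 = (21 − 6) − 13 = 2, and the invariant factors of ∂_2 are all 1, so H_1 ≅ Z^2.
  H_2: rank ker ∂_2 − rank ∂_3 = (14 − 13) − 0 = 1, and there is no ∂_3, so H_2 ≅ Z.

H_0 = Z,  H_1 = Z^2,  H_2 = Z.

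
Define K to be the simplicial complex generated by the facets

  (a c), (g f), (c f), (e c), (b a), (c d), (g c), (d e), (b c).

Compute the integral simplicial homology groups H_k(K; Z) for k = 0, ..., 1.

K has 7 vertices, 9 edges.
rank ∂_0 = 0, rank ∂_1 = 6 ⇒ b_0 = 7 − 0 − 6 = 1; all invariant factors of ∂_1 are 1 so no torsion. So H_0 ≅ Z.
rank ∂_1 = 6, rank ∂_2 = 0 ⇒ b_1 = 9 − 6 − 0 = 3. So H_1 ≅ Z^3.

H_0 ≅ Z,  H_1 ≅ Z^3.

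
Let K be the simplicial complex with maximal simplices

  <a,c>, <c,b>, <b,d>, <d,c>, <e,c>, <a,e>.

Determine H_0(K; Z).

H_0 ≅ Z.

Order the vertices as a < b < c < d < e. Listing each simplex with vertices in this order, K has dimension 1 with simplices:

  0-simplices (5): a, b, c, d, e
  1-simplices (6): ac, ae, bc, bd, cd, ce

giving chain groups C_0 ≅ Z^5, C_1 ≅ Z^6.

Boundary ∂_1: C_1 → C_0 sends each edge [p,q] (with p < q) to q − p.
This gives a 5×6 integer matrix of rank 4; reducing to Smith normal form yields diagonal entries (1,1,1,1).

Reading off H_k = ker ∂_k / im ∂_{k+1}:

  H_0: rank C_0 − rank ∂_1 = 5 − 4 = 1, and the invariant factors of ∂_1 are all 1, so H_0 = Z.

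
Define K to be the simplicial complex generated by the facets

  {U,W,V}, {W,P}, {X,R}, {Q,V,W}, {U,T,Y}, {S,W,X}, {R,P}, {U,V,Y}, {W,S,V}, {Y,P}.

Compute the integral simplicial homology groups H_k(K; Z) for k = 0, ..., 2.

H_0 = Z,  H_1 = Z^2,  H_2 = 0.

Order the vertices as P < Q < R < S < T < U < V < W < X < Y. Listing each simplex with vertices in this order, K has dimension 2 with simplices:

  0-simplices (10): P, Q, R, S, T, U, V, W, X, Y
  1-simplices (17): PR, PW, PY, QV, QW, RX, SV, SW, SX, TU, TY, UV, UW, UY, VW, VY, WX
  2-simplices (6): QVW, SVW, SWX, TUY, UVW, UVY

giving chain groups C_0 ≅ Z^10, C_1 ≅ Z^17, C_2 ≅ Z^6.

The boundary map ∂_1: C_1 → C_0 sends each edge [p,q] (with p < q) to q − p. For instance
  ∂SV = V − S.
The resulting 10×17 matrix has rank 9, and its Smith normal form has invariant factors (1,1,1,1,1,1,1,1,1).

Boundary ∂_2: C_2 → C_1 sends each 2-simplex [p,q,r] to [q,r] − [p,r] + [p,q]. For instance
  ∂SWX = WX − SX + SW,
  ∂TUY = UY − TY + TU.
The resulting 17×6 matrix has rank 6, and its Smith normal form has invariant factors (1,1,1,1,1,1).

Now H_k = ker ∂_k / im ∂_{k+1}, so:

  H_0: rank C_0 − rank ∂_1 = 10 − 9 = 1, and the invariant factors of ∂_1 are all 1, so H_0 = Z.
  H_1: rank ker ∂_1 − rank ∂_2 = (17 − 9) − 6 = 2, and the invariant factors of ∂_2 are all 1, so H_1 = Z^2.
  H_2: rank ker ∂_2 − rank ∂_3 = (6 − 6) − 0 = 0, and there is no ∂_3, so H_2 = 0.

As a check, the Euler characteristic is 10 − 17 + 6 = -1, which agrees with 1 − 2 + 0 = -1.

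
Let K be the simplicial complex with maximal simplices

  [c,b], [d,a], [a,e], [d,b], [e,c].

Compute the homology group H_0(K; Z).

H_0 ≅ Z.

We work with the vertex ordering a < b < c < d < e. The simplices of K, each written with vertices in increasing order, are:

  0-simplices (5): a, b, c, d, e
  1-simplices (5): ad, ae, bc, bd, ce

so the chain groups are C_0 ≅ Z^5, C_1 ≅ Z^5.

∂_1: C_1 → C_0 maps an edge to its endpoints' difference, ∂[p,q] = q − p. For instance
  ∂bd = d − b.
The 5×5 boundary matrix has rank 4 and Smith normal form diag(1,1,1,1).

Now H_k = ker ∂_k / im ∂_{k+1}, so:

  H_0: rank C_0 − rank ∂_1 = 5 − 4 = 1, and the invariant factors of ∂_1 are all 1, so H_0 ≅ Z.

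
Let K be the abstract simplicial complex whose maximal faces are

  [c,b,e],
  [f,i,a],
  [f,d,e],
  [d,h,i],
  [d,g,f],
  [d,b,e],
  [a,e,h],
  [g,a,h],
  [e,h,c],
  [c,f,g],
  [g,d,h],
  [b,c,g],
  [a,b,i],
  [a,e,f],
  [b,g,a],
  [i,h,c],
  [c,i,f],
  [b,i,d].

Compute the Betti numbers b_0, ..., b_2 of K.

b_0 = 1, b_1 = 2, b_2 = 1.

We work with the vertex ordering a < b < c < d < e < f < g < h < i. The simplices of K, each written with vertices in increasing order, are:

  0-simplices (9): a, b, c, d, e, f, g, h, i
  1-simplices (27): ab, ae, af, ag, ah, ai, bc, bd, be, bg, bi, ce, cf, cg, ch, ci, de, df, dg, dh, di, ef, eh, fg, fi, gh, hi
  2-simplices (18): abg, abi, aef, aeh, afi, agh, bce, bcg, bde, bdi, ceh, cfg, cfi, chi, def, dfg, dgh, dhi

giving chain groups C_0 ≅ Z^9, C_1 ≅ Z^27, C_2 ≅ Z^18.

∂_1: C_1 → C_0 sends each edge [p,q] (with p < q) to q − p.
The resulting 9×27 matrix has rank 8, and its Smith normal form has invariant factors (1,1,1,1,1,1,1,1).

The boundary map ∂_2: C_2 → C_1 sends each 2-simplex [p,q,r] to [q,r] − [p,r] + [p,q]. For instance
  ∂aef = ef − af + ae,
  ∂dfg = fg − dg + df.
The 27×18 boundary matrix has rank 17 and Smith normal form diag(1,1,1,1,1,1,1,1,1,1,1,1,1,1,1,1,1).

From H_k ≅ ker(∂_k) / im(∂_{k+1}) we obtain:

  H_0: rank C_0 − rank ∂_1 = 9 − 8 = 1, and the invariant factors of ∂_1 are all 1, so H_0 ≅ Z.
  H_1: rank ker ∂_1 − rank ∂_2 = (27 − 8) − 17 = 2, and the invariant factors of ∂_2 are all 1, so H_1 ≅ Z^2.
  H_2: rank ker ∂_2 − rank ∂_3 = (18 − 17) − 0 = 1, and there is no ∂_3, so H_2 ≅ Z.

As a check, the Euler characteristic is 9 − 27 + 18 = 0, which agrees with 1 − 2 + 1 = 0.

Hence the Betti numbers are b_0 = 1, b_1 = 2, b_2 = 1.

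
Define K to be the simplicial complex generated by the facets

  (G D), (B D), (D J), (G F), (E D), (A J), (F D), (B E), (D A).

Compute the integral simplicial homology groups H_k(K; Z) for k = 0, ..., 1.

K has 7 vertices, 9 edges.
rank ∂_0 = 0, rank ∂_1 = 6 ⇒ b_0 = 7 − 0 − 6 = 1; all invariant factors of ∂_1 are 1 so no torsion. So H_0 ≅ Z.
rank ∂_1 = 6, rank ∂_2 = 0 ⇒ b_1 = 9 − 6 − 0 = 3. So H_1 ≅ Z^3.

H_0 ≅ Z,  H_1 ≅ Z^3.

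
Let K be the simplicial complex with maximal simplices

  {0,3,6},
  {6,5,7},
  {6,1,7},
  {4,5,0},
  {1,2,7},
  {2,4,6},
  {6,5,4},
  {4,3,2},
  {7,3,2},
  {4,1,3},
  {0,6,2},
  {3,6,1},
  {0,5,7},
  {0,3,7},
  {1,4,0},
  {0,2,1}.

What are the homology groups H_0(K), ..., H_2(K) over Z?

H_0 ≅ Z,  H_1 ≅ Z^2,  H_2 ≅ Z.

We work with the vertex ordering 0 < 1 < 2 < 3 < 4 < 5 < 6 < 7. The simplices of K, each written with vertices in increasing order, are:

  0-simplices (8): [0], [1], [2], [3], [4], [5], [6], [7]
  1-simplices (24): (24 of them)
  2-simplices (16): [0,1,2], [0,1,4], [0,2,6], [0,3,6], [0,3,7], [0,4,5], [0,5,7], [1,2,7], [1,3,4], [1,3,6], [1,6,7], [2,3,4], [2,3,7], [2,4,6], [4,5,6], [5,6,7]

Hence C_0 ≅ Z^8, C_1 ≅ Z^24, C_2 ≅ Z^16.

∂_1: C_1 → C_0 is given by ∂[p,q] = [q] − [p]. For instance
  ∂[4,5] = [5] − [4].
The 8×24 boundary matrix has rank 7 and Smith normal form diag(1,1,1,1,1,1,1).

∂_2: C_2 → C_1 sends each 2-simplex [p,q,r] to [q,r] − [p,r] + [p,q]. For instance
  ∂[1,2,7] = [2,7] − [1,7] + [1,2],
  ∂[2,3,7] = [3,7] − [2,7] + [2,3].
As a 24×16 matrix over Z this has rank 15, with invariant factors (1,1,1,1,1,1,1,1,1,1,1,1,1,1,1).

Computing H_k = (kernel of ∂_k) / (image of ∂_{k+1}):

  H_0: rank C_0 − rank ∂_1 = 8 − 7 = 1, and the invariant factors of ∂_1 are all 1, so H_0 = Z.
  H_1: rank ker ∂_1 − rank ∂_2 = (24 − 7) − 15 = 2, and the invariant factors of ∂_2 are all 1, so H_1 = Z^2.
  H_2: rank ker ∂_2 − rank ∂_3 = (16 − 15) − 0 = 1, and there is no ∂_3, so H_2 = Z.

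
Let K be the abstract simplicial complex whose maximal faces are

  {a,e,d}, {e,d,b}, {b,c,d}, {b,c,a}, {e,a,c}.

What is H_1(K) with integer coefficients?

H_1 = Z.

Order the vertices as a < b < c < d < e. Listing each simplex with vertices in this order, K has dimension 2 with simplices:

  0-simplices (5): a, b, c, d, e
  1-simplices (10): ab, ac, ad, ae, bc, bd, be, cd, ce, de
  2-simplices (5): abc, ace, ade, bcd, bde

giving chain groups C_0 ≅ Z^5, C_1 ≅ Z^10, C_2 ≅ Z^5.

∂_1: C_1 → C_0 maps an edge to its endpoints' difference, ∂[p,q] = q − p.
This gives a 5×10 integer matrix of rank 4; reducing to Smith normal form yields diagonal entries (1,1,1,1).

The boundary map ∂_2: C_2 → C_1 maps a triangle to the signed sum of its edges. For instance
  ∂ade = de − ae + ad,
  ∂bde = de − be + bd.
The resulting 10×5 matrix has rank 5, and its Smith normal form has invariant factors (1,1,1,1,1).

Computing H_k = (kernel of ∂_k) / (image of ∂_{k+1}):

  H_1: rank ker ∂_1 − rank ∂_2 = (10 − 4) − 5 = 1, and the invariant factors of ∂_2 are all 1, so H_1 ≅ Z.

(K is a triangulation of the Möbius band.)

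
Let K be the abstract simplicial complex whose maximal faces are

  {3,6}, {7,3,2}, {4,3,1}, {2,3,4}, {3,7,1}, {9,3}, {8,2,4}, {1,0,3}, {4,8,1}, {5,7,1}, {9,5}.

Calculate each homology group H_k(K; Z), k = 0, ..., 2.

H_0 = Z,  H_1 = Z,  H_2 = 0.

We work with the vertex ordering 0 < 1 < 2 < 3 < 4 < 5 < 6 < 7 < 8 < 9. The simplices of K, each written with vertices in increasing order, are:

  0-simplices (10): [0], [1], [2], [3], [4], [5], [6], [7], [8], [9]
  1-simplices (18): [0,1], [0,3], [1,3], [1,4], [1,5], [1,7], [1,8], [2,3], [2,4], [2,7], [2,8], [3,4], [3,6], [3,7], [3,9], [4,8], [5,7], [5,9]
  2-simplices (8): [0,1,3], [1,3,4], [1,3,7], [1,4,8], [1,5,7], [2,3,4], [2,3,7], [2,4,8]

so the chain groups are C_0 ≅ Z^10, C_1 ≅ Z^18, C_2 ≅ Z^8.

Boundary ∂_1: C_1 → C_0 maps an edge to its endpoints' difference, ∂[p,q] = q − p.
As a 10×18 matrix over Z this has rank 9, with invariant factors (1,1,1,1,1,1,1,1,1).

The boundary map ∂_2: C_2 → C_1 maps a triangle to the signed sum of its edges. For instance
  ∂[0,1,3] = [1,3] − [0,3] + [0,1],
  ∂[1,4,8] = [4,8] − [1,8] + [1,4].
As a 18×8 matrix over Z this has rank 8, with invariant factors (1,1,1,1,1,1,1,1).

Now H_k = ker ∂_k / im ∂_{k+1}, so:

  H_0: rank C_0 − rank ∂_1 = 10 − 9 = 1, and the invariant factors of ∂_1 are all 1, so H_0 ≅ Z.
  H_1: rank ker ∂_1 − rank ∂_2 = (18 − 9) − 8 = 1, and the invariant factors of ∂_2 are all 1, so H_1 ≅ Z.
  H_2: rank ker ∂_2 − rank ∂_3 = (8 − 8) − 0 = 0, and there is no ∂_3, so H_2 ≅ 0.

As a check, the Euler characteristic is 10 − 18 + 8 = 0, which agrees with 1 − 1 + 0 = 0.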